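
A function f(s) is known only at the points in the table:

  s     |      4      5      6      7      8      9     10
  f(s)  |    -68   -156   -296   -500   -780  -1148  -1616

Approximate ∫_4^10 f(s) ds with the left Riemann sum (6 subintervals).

Δs = 1.
Sum = 1·[(-68) + (-156) + (-296) + (-500) + (-780) + (-1148)] = -2948.

-2948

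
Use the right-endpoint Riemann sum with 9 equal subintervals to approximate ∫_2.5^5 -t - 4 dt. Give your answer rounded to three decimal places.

-19.722

Δt = (5 − 2.5)/9 = 5/18.
Right endpoints: 25/9, 55/18, 10/3, 65/18, 35/9, 25/6, 40/9, 85/18, 5.
f(25/9) = -61/9, f(55/18) = -127/18, f(10/3) = -22/3, f(65/18) = -137/18, f(35/9) = -71/9, f(25/6) = -49/6, f(40/9) = -76/9, f(85/18) = -157/18, f(5) = -9.
Sum = Δt · [f(25/9) + f(55/18) + f(10/3) + ...].
Sum ≈ -19.722.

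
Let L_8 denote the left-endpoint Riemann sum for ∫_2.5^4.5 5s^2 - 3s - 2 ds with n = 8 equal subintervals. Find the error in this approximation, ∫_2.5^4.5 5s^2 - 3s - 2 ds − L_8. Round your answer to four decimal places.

7.8958

Exact integral: ∫_2.5^4.5 f(s) ds ≈ 100.833333.
L_8 = 92.9375.
Error ≈ 100.833333 − 92.9375 ≈ 7.8958.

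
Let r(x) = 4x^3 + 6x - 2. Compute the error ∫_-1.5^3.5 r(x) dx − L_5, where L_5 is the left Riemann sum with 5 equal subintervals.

Exact integral: ∫_-1.5^3.5 r(x) dx = 165.
L_5 = 67.5.
Error = 165 − 67.5 = 97.5.

97.5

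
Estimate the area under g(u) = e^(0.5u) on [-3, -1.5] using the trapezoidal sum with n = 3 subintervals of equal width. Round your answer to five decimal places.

Δu = (-1.5 − (-3))/3 = 0.5.
g(-3) ≈ 0.22313, g(-2.5) ≈ 0.28650, g(-2) ≈ 0.36788, g(-1.5) ≈ 0.47237.
T_3 = (Δu/2)·[g(u_0) + 2g(u_1) + 2g(u_2) + g(u_3)].
Sum ≈ 0.50107.

0.50107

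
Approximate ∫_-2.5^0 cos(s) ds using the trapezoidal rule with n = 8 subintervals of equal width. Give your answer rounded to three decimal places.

Δs = (0 − (-2.5))/8 = 0.3125.
f(-2.5) ≈ -0.801, f(-2.1875) ≈ -0.578, f(-1.875) ≈ -0.300, f(-1.5625) ≈ 0.008, f(-1.25) ≈ 0.315, f(-0.9375) ≈ 0.592, f(-0.625) ≈ 0.811, f(-0.3125) ≈ 0.952, f(0) ≈ 1.000.
T_8 = (Δs/2)·[f(s_0) + 2f(s_1) + ... + 2f(s_{7}) + f(s_8)].
Sum ≈ 0.594.

0.594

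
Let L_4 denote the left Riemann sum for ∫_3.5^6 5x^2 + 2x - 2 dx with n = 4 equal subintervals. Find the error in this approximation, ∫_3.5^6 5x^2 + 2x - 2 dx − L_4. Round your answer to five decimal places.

37.85807

Exact integral: ∫_3.5^6 f(x) dx ≈ 307.2916667.
L_4 = 269.43359375.
Error ≈ 307.2916667 − 269.43359375 ≈ 37.85807.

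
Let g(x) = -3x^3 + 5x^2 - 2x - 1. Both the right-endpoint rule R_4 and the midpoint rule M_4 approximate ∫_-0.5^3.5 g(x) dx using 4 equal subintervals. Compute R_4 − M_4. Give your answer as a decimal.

-47

R_4 = -101.
M_4 = -54.
R_4 − M_4 = -47.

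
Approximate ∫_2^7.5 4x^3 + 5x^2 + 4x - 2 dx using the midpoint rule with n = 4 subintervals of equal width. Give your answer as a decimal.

Δx = (7.5 − 2)/4 = 1.375.
Midpoints: 2.6875, 4.0625, 5.4375, 6.8125.
f(2.6875) = 125447/1024, f(4.0625) = 373717/1024, f(5.4375) = 830107/1024, f(6.8125) = 1558505/1024.
Sum = Δx · [f(2.6875) + f(4.0625) + f(5.4375) + f(6.8125)].
Sum = 3877.62890625.

3877.62890625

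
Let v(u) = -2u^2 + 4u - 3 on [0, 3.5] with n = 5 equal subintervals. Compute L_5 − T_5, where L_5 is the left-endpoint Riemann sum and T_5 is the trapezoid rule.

3.675

L_5 = -11.48.
T_5 = -15.155.
L_5 − T_5 = 3.675.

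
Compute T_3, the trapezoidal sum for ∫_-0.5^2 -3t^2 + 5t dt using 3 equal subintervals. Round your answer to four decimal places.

0.3819

Δt = (2 − (-0.5))/3 = 5/6.
f(-0.5) = -3.25, f(1/3) = 4/3, f(7/6) = 1.75, f(2) = -2.
T_3 = (Δt/2)·[f(t_0) + 2f(t_1) + 2f(t_2) + f(t_3)].
Sum ≈ 0.3819.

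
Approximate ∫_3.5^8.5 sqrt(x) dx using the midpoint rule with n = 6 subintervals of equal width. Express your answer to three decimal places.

Δx = (8.5 − 3.5)/6 = 5/6.
Midpoints: 47/12, 4.75, 67/12, 77/12, 7.25, 97/12.
f(47/12) ≈ 1.979, f(4.75) ≈ 2.179, f(67/12) ≈ 2.363, f(77/12) ≈ 2.533, f(7.25) ≈ 2.693, f(97/12) ≈ 2.843.
Sum = Δx · [f(47/12) + f(4.75) + f(67/12) + ...].
Sum ≈ 12.159.

12.159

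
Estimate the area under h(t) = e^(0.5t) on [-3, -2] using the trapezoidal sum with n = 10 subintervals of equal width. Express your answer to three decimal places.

Δt = (-2 − (-3))/10 = 0.1.
h(-3) ≈ 0.223, h(-2.9) ≈ 0.235, h(-2.8) ≈ 0.247, h(-2.7) ≈ 0.259, h(-2.6) ≈ 0.273, h(-2.5) ≈ 0.287, h(-2.4) ≈ 0.301, h(-2.3) ≈ 0.317, h(-2.2) ≈ 0.333, h(-2.1) ≈ 0.350, h(-2) ≈ 0.368.
T_10 = (Δt/2)·[h(t_0) + 2h(t_1) + ... + 2h(t_{9}) + h(t_10)].
Sum ≈ 0.290.

0.290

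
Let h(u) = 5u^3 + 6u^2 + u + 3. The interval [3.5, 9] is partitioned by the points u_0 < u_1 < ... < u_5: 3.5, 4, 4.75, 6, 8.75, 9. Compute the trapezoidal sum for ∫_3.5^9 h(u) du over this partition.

9875.9296875

Subinterval widths: 0.5, 0.75, 1.25, 2.75, 0.25.
h(3.5) = 294.375, h(4) = 423, h(4.75) = 678.984375, h(6) = 1305, h(8.75) = 3820.734375, h(9) = 4143.
On each subinterval the trapezoid contributes (Δu_i/2)·[h(u_{i-1}) + h(u_i)].
Sum = 9875.9296875.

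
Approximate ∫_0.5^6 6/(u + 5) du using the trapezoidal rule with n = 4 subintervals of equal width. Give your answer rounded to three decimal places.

4.182

Δu = (6 − 0.5)/4 = 1.375.
f(0.5) = 12/11, f(1.875) = 48/55, f(3.25) = 8/11, f(4.625) = 48/77, f(6) = 6/11.
T_4 = (Δu/2)·[f(u_0) + 2f(u_1) + 2f(u_2) + 2f(u_3) + f(u_4)].
Sum ≈ 4.182.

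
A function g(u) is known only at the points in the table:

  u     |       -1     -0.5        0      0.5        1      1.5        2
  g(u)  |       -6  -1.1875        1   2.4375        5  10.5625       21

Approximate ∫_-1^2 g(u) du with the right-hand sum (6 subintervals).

Δu = 0.5.
Sum = 0.5·[(-1.1875) + 1 + 2.4375 + 5 + 10.5625 + 21] = 19.40625.

19.40625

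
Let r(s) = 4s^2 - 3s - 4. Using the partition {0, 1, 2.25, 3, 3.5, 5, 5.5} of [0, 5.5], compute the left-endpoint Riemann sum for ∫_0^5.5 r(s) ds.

103.125

Subinterval widths: 1, 1.25, 0.75, 0.5, 1.5, 0.5.
Left endpoints: 0, 1, 2.25, 3, 3.5, 5.
r(0) = -4, r(1) = -3, r(2.25) = 9.5, r(3) = 23, r(3.5) = 34.5, r(5) = 81.
Sum = Σ Δs_i · r(s_i).
Sum = 103.125.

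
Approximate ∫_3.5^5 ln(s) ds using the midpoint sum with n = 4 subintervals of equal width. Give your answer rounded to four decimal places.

Δs = (5 − 3.5)/4 = 0.375.
Midpoints: 3.6875, 4.0625, 4.4375, 4.8125.
f(3.6875) ≈ 1.3049, f(4.0625) ≈ 1.4018, f(4.4375) ≈ 1.4901, f(4.8125) ≈ 1.5712.
Sum = Δs · [f(3.6875) + f(4.0625) + f(4.4375) + f(4.8125)].
Sum ≈ 2.1630.

2.1630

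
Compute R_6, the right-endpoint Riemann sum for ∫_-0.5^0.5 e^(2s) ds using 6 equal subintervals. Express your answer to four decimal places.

Δs = (0.5 − (-0.5))/6 = 1/6.
Right endpoints: -1/3, -1/6, 0, 1/6, 1/3, 0.5.
f(-1/3) ≈ 0.5134, f(-1/6) ≈ 0.7165, f(0) ≈ 1.0000, f(1/6) ≈ 1.3956, f(1/3) ≈ 1.9477, f(0.5) ≈ 2.7183.
Sum = Δs · [f(-1/3) + f(-1/6) + f(0) + ...].
Sum ≈ 1.3819.

1.3819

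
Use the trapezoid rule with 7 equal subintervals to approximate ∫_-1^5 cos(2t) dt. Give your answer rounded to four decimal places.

Δt = (5 − (-1))/7 = 6/7.
f(-1) ≈ -0.4161, f(-1/7) ≈ 0.9595, f(5/7) ≈ 0.1417, f(11/7) ≈ -1.0000, f(17/7) ≈ 0.1442, f(23/7) ≈ 0.9587, f(29/7) ≈ -0.4184, f(5) ≈ -0.8391.
T_7 = (Δt/2)·[f(t_0) + 2f(t_1) + ... + 2f(t_{6}) + f(t_7)].
Sum ≈ 0.1356.

0.1356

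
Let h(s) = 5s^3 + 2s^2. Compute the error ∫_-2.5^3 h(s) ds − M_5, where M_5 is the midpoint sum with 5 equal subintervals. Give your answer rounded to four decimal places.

3.1889

Exact integral: ∫_-2.5^3 h(s) ds ≈ 80.838542.
M_5 = 77.6496875.
Error ≈ 80.838542 − 77.6496875 ≈ 3.1889.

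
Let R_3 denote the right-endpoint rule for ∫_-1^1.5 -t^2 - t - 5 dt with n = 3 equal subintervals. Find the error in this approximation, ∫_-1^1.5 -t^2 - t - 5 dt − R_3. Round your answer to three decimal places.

Exact integral: ∫_-1^1.5 f(t) dt ≈ -14.58333.
R_3 ≈ -16.43519.
Error ≈ -14.58333 − (-16.43519) ≈ 1.852.

1.852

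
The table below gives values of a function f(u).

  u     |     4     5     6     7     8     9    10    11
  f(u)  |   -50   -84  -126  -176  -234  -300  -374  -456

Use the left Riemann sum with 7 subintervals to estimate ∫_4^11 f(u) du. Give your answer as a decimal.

Δu = 1.
Sum = 1·[(-50) + (-84) + (-126) + (-176) + (-234) + (-300) + (-374)] = -1344.

-1344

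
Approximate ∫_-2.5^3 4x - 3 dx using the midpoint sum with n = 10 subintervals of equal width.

Δx = (3 − (-2.5))/10 = 0.55.
Midpoints: -2.225, -1.675, -1.125, -0.575, -0.025, 0.525, 1.075, 1.625, 2.175, 2.725.
f(-2.225) = -11.9, f(-1.675) = -9.7, f(-1.125) = -7.5, f(-0.575) = -5.3, f(-0.025) = -3.1, f(0.525) = -0.9, f(1.075) = 1.3, f(1.625) = 3.5, f(2.175) = 5.7, f(2.725) = 7.9.
Sum = Δx · [f(-2.225) + f(-1.675) + f(-1.125) + ...].
Sum = -11.

-11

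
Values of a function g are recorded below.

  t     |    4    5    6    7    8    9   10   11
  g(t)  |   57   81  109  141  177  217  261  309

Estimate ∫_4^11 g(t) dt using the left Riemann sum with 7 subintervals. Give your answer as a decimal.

Δt = 1.
Sum = 1·[57 + 81 + 109 + 141 + 177 + 217 + 261] = 1043.

1043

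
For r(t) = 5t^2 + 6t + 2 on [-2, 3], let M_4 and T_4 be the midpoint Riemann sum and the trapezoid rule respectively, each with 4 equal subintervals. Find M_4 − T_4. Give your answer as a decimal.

M_4 = 80.078125.
T_4 = 89.84375.
M_4 − T_4 = -9.765625.

-9.765625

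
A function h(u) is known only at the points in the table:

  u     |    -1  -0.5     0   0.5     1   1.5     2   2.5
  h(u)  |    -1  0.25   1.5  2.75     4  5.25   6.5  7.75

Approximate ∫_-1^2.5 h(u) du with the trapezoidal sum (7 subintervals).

11.8125

Δu = 0.5.
T_7 = (0.5/2)·[(-1) + 2·0.25 + 2·1.5 + 2·2.75 + 2·4 + 2·5.25 + 2·6.5 + 7.75] = 11.8125.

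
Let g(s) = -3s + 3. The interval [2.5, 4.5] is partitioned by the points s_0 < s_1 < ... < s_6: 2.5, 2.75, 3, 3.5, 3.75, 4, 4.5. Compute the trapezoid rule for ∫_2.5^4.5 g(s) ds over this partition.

Subinterval widths: 0.25, 0.25, 0.5, 0.25, 0.25, 0.5.
g(2.5) = -4.5, g(2.75) = -5.25, g(3) = -6, g(3.5) = -7.5, g(3.75) = -8.25, g(4) = -9, g(4.5) = -10.5.
On each subinterval the trapezoid contributes (Δs_i/2)·[g(s_{i-1}) + g(s_i)].
Sum = -15.

-15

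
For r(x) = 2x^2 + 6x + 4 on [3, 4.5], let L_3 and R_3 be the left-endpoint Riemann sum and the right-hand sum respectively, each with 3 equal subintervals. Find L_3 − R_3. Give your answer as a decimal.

-15.75

L_3 = 74.75.
R_3 = 90.5.
L_3 − R_3 = -15.75.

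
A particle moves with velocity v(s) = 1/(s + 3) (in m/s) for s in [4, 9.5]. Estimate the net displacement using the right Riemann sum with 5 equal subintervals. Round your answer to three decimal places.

0.547

Δs = (9.5 − 4)/5 = 1.1.
Right endpoints: 5.1, 6.2, 7.3, 8.4, 9.5.
v(5.1) = 10/81, v(6.2) = 5/46, v(7.3) = 10/103, v(8.4) = 5/57, v(9.5) = 0.08.
Sum = Δs · [v(5.1) + v(6.2) + v(7.3) + v(8.4) + v(9.5)].
Sum ≈ 0.547.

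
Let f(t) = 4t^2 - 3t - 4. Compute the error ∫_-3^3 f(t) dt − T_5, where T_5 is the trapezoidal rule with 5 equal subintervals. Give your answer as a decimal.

Exact integral: ∫_-3^3 f(t) dt = 48.
T_5 = 53.76.
Error = 48 − 53.76 = -5.76.

-5.76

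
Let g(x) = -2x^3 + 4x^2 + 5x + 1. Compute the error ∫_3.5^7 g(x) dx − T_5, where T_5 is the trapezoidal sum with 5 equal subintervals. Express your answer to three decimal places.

7.860

Exact integral: ∫_3.5^7 g(x) dx ≈ -629.92708.
T_5 = -637.7875.
Error ≈ -629.92708 − (-637.7875) ≈ 7.860.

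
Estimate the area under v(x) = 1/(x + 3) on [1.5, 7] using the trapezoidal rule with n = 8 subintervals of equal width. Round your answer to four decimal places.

0.8001

Δx = (7 − 1.5)/8 = 0.6875.
v(1.5) = 2/9, v(2.1875) = 16/83, v(2.875) = 8/47, v(3.5625) = 16/105, v(4.25) = 4/29, v(4.9375) = 16/127, v(5.625) = 8/69, v(6.3125) = 16/149, v(7) = 0.1.
T_8 = (Δx/2)·[v(x_0) + 2v(x_1) + ... + 2v(x_{7}) + v(x_8)].
Sum ≈ 0.8001.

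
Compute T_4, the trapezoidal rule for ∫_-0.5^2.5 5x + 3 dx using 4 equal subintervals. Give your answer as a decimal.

24

Δx = (2.5 − (-0.5))/4 = 0.75.
f(-0.5) = 0.5, f(0.25) = 4.25, f(1) = 8, f(1.75) = 11.75, f(2.5) = 15.5.
T_4 = (Δx/2)·[f(x_0) + 2f(x_1) + 2f(x_2) + 2f(x_3) + f(x_4)].
Sum = 24.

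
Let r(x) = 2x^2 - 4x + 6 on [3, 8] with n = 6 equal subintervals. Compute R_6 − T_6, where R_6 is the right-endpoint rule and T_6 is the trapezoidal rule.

R_6 ≈ 281.990741.
T_6 ≈ 244.490741.
R_6 − T_6 = 37.5.

37.5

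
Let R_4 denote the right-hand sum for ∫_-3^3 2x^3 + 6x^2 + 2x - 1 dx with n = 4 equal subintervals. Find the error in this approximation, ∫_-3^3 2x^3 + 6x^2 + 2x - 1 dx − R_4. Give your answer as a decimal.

-103.5

Exact integral: ∫_-3^3 f(x) dx = 102.
R_4 = 205.5.
Error = 102 − 205.5 = -103.5.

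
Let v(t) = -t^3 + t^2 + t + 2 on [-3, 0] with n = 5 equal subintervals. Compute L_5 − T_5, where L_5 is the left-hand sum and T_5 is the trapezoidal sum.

9.9

L_5 = 41.64.
T_5 = 31.74.
L_5 − T_5 = 9.9.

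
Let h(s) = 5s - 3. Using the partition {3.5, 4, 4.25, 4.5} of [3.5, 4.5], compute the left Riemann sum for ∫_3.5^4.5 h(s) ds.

Subinterval widths: 0.5, 0.25, 0.25.
Left endpoints: 3.5, 4, 4.25.
h(3.5) = 14.5, h(4) = 17, h(4.25) = 18.25.
Sum = Σ Δs_i · h(s_i).
Sum = 16.0625.

16.0625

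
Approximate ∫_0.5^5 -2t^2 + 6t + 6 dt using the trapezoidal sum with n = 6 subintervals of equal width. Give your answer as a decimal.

17.15625

Δt = (5 − 0.5)/6 = 0.75.
f(0.5) = 8.5, f(1.25) = 10.375, f(2) = 10, f(2.75) = 7.375, f(3.5) = 2.5, f(4.25) = -4.625, f(5) = -14.
T_6 = (Δt/2)·[f(t_0) + 2f(t_1) + ... + 2f(t_{5}) + f(t_6)].
Sum = 17.15625.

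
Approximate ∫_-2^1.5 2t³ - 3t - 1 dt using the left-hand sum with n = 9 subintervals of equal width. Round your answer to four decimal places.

Δt = (1.5 − (-2))/9 = 7/18.
Left endpoints: -2, -29/18, -11/9, -5/6, -4/9, -1/18, 1/3, 13/18, 10/9.
f(-2) = -11, f(-29/18) = -13211/2916, f(-11/9) = -718/729, f(-5/6) = 37/108, f(-4/9) = 115/729, f(-1/18) = -2431/2916, f(1/3) = -52/27, f(13/18) = -7037/2916, f(10/9) = -1159/729.
Sum = Δt · [f(-2) + f(-29/18) + f(-11/9) + ...].
Sum ≈ -8.8580.

-8.8580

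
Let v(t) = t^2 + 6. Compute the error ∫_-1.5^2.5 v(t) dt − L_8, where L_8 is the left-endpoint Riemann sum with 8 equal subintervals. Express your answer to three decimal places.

Exact integral: ∫_-1.5^2.5 v(t) dt ≈ 30.33333.
L_8 = 29.5.
Error ≈ 30.33333 − 29.5 ≈ 0.833.

0.833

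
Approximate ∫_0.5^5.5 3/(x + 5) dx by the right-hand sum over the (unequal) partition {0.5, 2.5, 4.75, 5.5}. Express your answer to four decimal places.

Subinterval widths: 2, 2.25, 0.75.
Right endpoints: 2.5, 4.75, 5.5.
f(2.5) = 0.4, f(4.75) = 4/13, f(5.5) = 2/7.
Sum = Σ Δx_i · f(x_i).
Sum ≈ 1.7066.

1.7066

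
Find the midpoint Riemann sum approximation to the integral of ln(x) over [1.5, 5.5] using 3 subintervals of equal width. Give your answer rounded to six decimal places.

4.801986

Δx = (5.5 − 1.5)/3 = 4/3.
Midpoints: 13/6, 3.5, 29/6.
f(13/6) ≈ 0.773190, f(3.5) ≈ 1.252763, f(29/6) ≈ 1.575536.
Sum = Δx · [f(13/6) + f(3.5) + f(29/6)].
Sum ≈ 4.801986.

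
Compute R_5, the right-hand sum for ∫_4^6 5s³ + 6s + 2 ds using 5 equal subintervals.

Δs = (6 − 4)/5 = 0.4.
Right endpoints: 4.4, 4.8, 5.2, 5.6, 6.
f(4.4) = 454.32, f(4.8) = 583.76, f(5.2) = 736.24, f(5.6) = 913.68, f(6) = 1118.
Sum = Δs · [f(4.4) + f(4.8) + f(5.2) + f(5.6) + f(6)].
Sum = 1522.4.

1522.4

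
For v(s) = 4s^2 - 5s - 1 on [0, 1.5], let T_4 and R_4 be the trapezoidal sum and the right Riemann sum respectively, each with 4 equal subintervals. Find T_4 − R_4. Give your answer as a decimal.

T_4 = -2.484375.
R_4 = -2.203125.
T_4 − R_4 = -0.28125.

-0.28125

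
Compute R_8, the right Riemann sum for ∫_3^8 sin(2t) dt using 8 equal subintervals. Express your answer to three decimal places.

0.828

Δt = (8 − 3)/8 = 0.625.
Right endpoints: 3.625, 4.25, 4.875, 5.5, 6.125, 6.75, 7.375, 8.
f(3.625) ≈ 0.823, f(4.25) ≈ 0.798, f(4.875) ≈ -0.320, f(5.5) ≈ -1.000, f(6.125) ≈ -0.311, f(6.75) ≈ 0.804, f(7.375) ≈ 0.818, f(8) ≈ -0.288.
Sum = Δt · [f(3.625) + f(4.25) + f(4.875) + ...].
Sum ≈ 0.828.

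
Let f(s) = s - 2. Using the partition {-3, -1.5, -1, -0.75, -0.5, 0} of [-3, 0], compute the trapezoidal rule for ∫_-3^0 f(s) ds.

-10.5

Subinterval widths: 1.5, 0.5, 0.25, 0.25, 0.5.
f(-3) = -5, f(-1.5) = -3.5, f(-1) = -3, f(-0.75) = -2.75, f(-0.5) = -2.5, f(0) = -2.
On each subinterval the trapezoid contributes (Δs_i/2)·[f(s_{i-1}) + f(s_i)].
Sum = -10.5.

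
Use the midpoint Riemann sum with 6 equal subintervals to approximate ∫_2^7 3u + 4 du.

Δu = (7 − 2)/6 = 5/6.
Midpoints: 29/12, 3.25, 49/12, 59/12, 5.75, 79/12.
f(29/12) = 11.25, f(3.25) = 13.75, f(49/12) = 16.25, f(59/12) = 18.75, f(5.75) = 21.25, f(79/12) = 23.75.
Sum = Δu · [f(29/12) + f(3.25) + f(49/12) + ...].
Sum = 87.5.

87.5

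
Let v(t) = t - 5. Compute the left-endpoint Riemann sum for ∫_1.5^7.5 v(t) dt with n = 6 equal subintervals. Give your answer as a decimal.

-6

Δt = (7.5 − 1.5)/6 = 1.
Left endpoints: 1.5, 2.5, 3.5, 4.5, 5.5, 6.5.
v(1.5) = -3.5, v(2.5) = -2.5, v(3.5) = -1.5, v(4.5) = -0.5, v(5.5) = 0.5, v(6.5) = 1.5.
Sum = Δt · [v(1.5) + v(2.5) + v(3.5) + ...].
Sum = -6.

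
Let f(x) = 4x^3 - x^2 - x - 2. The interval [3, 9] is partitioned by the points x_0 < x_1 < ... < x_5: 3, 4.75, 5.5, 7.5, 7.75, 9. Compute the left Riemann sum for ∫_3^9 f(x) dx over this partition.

4365.125

Subinterval widths: 1.75, 0.75, 2, 0.25, 1.25.
Left endpoints: 3, 4.75, 5.5, 7.5, 7.75.
f(3) = 94, f(4.75) = 399.375, f(5.5) = 627.75, f(7.5) = 1621.75, f(7.75) = 1792.125.
Sum = Σ Δx_i · f(x_i).
Sum = 4365.125.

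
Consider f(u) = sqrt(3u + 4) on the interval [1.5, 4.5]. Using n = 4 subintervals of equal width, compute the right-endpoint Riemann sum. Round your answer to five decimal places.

11.22952

Δu = (4.5 − 1.5)/4 = 0.75.
Right endpoints: 2.25, 3, 3.75, 4.5.
f(2.25) ≈ 3.27872, f(3) ≈ 3.60555, f(3.75) ≈ 3.90512, f(4.5) ≈ 4.18330.
Sum = Δu · [f(2.25) + f(3) + f(3.75) + f(4.5)].
Sum ≈ 11.22952.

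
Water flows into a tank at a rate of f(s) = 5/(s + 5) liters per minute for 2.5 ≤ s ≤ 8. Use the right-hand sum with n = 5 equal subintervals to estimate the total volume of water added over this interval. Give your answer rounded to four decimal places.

Δs = (8 − 2.5)/5 = 1.1.
Right endpoints: 3.6, 4.7, 5.8, 6.9, 8.
f(3.6) = 25/43, f(4.7) = 50/97, f(5.8) = 25/54, f(6.9) = 50/119, f(8) = 5/13.
Sum = Δs · [f(3.6) + f(4.7) + f(5.8) + f(6.9) + f(8)].
Sum ≈ 2.6011.

2.6011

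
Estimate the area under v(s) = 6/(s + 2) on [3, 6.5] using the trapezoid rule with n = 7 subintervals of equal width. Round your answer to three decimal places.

3.187

Δs = (6.5 − 3)/7 = 0.5.
v(3) = 1.2, v(3.5) = 12/11, v(4) = 1, v(4.5) = 12/13, v(5) = 6/7, v(5.5) = 0.8, v(6) = 0.75, v(6.5) = 12/17.
T_7 = (Δs/2)·[v(s_0) + 2v(s_1) + ... + 2v(s_{6}) + v(s_7)].
Sum ≈ 3.187.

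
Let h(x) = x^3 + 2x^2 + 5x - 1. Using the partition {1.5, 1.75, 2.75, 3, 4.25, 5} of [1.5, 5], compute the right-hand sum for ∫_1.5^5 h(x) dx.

383.90625

Subinterval widths: 0.25, 1, 0.25, 1.25, 0.75.
Right endpoints: 1.75, 2.75, 3, 4.25, 5.
h(1.75) = 19.234375, h(2.75) = 48.671875, h(3) = 59, h(4.25) = 133.140625, h(5) = 199.
Sum = Σ Δx_i · h(x_i).
Sum = 383.90625.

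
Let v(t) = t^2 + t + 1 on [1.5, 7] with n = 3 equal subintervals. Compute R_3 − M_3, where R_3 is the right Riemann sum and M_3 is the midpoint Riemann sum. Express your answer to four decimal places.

R_3 ≈ 193.060185.
M_3 ≈ 140.542824.
R_3 − M_3 ≈ 52.5174.

52.5174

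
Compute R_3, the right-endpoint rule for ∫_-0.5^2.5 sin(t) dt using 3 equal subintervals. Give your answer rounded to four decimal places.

2.0754

Δt = (2.5 − (-0.5))/3 = 1.
Right endpoints: 0.5, 1.5, 2.5.
f(0.5) ≈ 0.4794, f(1.5) ≈ 0.9975, f(2.5) ≈ 0.5985.
Sum = Δt · [f(0.5) + f(1.5) + f(2.5)].
Sum ≈ 2.0754.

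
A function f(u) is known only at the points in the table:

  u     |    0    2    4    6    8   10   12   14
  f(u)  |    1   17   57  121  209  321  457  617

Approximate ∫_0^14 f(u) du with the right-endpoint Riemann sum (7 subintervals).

3598

Δu = 2.
Sum = 2·[17 + 57 + 121 + 209 + 321 + 457 + 617] = 3598.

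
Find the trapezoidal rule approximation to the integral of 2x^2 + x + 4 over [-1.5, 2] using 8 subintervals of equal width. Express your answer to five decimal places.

22.68164

Δx = (2 − (-1.5))/8 = 0.4375.
f(-1.5) = 7, f(-1.0625) = 5.1953125, f(-0.625) = 4.15625, f(-0.1875) = 3.8828125, f(0.25) = 4.375, f(0.6875) = 5.6328125, f(1.125) = 7.65625, f(1.5625) = 10.4453125, f(2) = 14.
T_8 = (Δx/2)·[f(x_0) + 2f(x_1) + ... + 2f(x_{7}) + f(x_8)].
Sum ≈ 22.68164.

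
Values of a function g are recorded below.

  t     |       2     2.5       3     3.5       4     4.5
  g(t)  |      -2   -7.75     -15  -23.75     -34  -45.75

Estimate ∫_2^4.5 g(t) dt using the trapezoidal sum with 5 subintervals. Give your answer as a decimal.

-52.1875

Δt = 0.5.
T_5 = (0.5/2)·[(-2) + 2·(-7.75) + 2·(-15) + 2·(-23.75) + 2·(-34) + (-45.75)] = -52.1875.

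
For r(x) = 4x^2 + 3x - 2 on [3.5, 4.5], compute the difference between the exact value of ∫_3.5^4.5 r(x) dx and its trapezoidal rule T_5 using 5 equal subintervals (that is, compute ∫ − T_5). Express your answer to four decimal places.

Exact integral: ∫_3.5^4.5 r(x) dx ≈ 74.333333.
T_5 = 74.36.
Error ≈ 74.333333 − 74.36 ≈ -0.0267.

-0.0267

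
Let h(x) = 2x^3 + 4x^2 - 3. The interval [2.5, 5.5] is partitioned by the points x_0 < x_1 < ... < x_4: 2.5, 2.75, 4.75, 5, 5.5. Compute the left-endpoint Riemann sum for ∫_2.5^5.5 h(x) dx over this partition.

399.8984375

Subinterval widths: 0.25, 2, 0.25, 0.5.
Left endpoints: 2.5, 2.75, 4.75, 5.
h(2.5) = 53.25, h(2.75) = 68.84375, h(4.75) = 301.59375, h(5) = 347.
Sum = Σ Δx_i · h(x_i).
Sum = 399.8984375.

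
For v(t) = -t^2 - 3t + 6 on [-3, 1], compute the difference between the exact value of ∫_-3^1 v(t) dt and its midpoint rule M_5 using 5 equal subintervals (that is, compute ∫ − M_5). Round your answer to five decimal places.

Exact integral: ∫_-3^1 v(t) dt ≈ 26.6666667.
M_5 = 26.88.
Error ≈ 26.6666667 − 26.88 ≈ -0.21333.

-0.21333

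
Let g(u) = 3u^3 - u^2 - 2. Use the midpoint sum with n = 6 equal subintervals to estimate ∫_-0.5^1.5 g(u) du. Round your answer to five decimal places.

Δu = (1.5 − (-0.5))/6 = 1/3.
Midpoints: -1/3, 0, 1/3, 2/3, 1, 4/3.
g(-1/3) = -20/9, g(0) = -2, g(1/3) = -2, g(2/3) = -14/9, g(1) = 0, g(4/3) = 10/3.
Sum = Δu · [g(-1/3) + g(0) + g(1/3) + ...].
Sum ≈ -1.48148.

-1.48148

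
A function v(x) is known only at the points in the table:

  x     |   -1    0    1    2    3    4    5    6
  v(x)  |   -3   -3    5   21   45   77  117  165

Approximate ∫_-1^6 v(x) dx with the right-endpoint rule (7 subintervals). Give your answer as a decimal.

427

Δx = 1.
Sum = 1·[(-3) + 5 + 21 + 45 + 77 + 117 + 165] = 427.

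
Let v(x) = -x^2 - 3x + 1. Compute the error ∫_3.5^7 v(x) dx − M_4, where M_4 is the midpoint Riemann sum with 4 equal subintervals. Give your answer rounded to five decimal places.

Exact integral: ∫_3.5^7 v(x) dx ≈ -151.6666667.
M_4 ≈ -151.4433594.
Error ≈ -151.6666667 − (-151.4433594) ≈ -0.22331.

-0.22331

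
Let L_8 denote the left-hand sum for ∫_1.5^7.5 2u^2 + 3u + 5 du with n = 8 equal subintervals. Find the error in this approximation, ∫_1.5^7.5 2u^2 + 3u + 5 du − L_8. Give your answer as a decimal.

46.125

Exact integral: ∫_1.5^7.5 f(u) du = 390.
L_8 = 343.875.
Error = 390 − 343.875 = 46.125.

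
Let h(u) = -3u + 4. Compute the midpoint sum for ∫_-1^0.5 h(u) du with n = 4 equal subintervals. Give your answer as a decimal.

Δu = (0.5 − (-1))/4 = 0.375.
Midpoints: -0.8125, -0.4375, -0.0625, 0.3125.
h(-0.8125) = 6.4375, h(-0.4375) = 5.3125, h(-0.0625) = 4.1875, h(0.3125) = 3.0625.
Sum = Δu · [h(-0.8125) + h(-0.4375) + h(-0.0625) + h(0.3125)].
Sum = 7.125.

7.125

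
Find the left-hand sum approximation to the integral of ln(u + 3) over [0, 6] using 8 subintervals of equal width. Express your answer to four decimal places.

Δu = (6 − 0)/8 = 0.75.
Left endpoints: 0, 0.75, 1.5, 2.25, 3, 3.75, 4.5, 5.25.
f(0) ≈ 1.0986, f(0.75) ≈ 1.3218, f(1.5) ≈ 1.5041, f(2.25) ≈ 1.6582, f(3) ≈ 1.7918, f(3.75) ≈ 1.9095, f(4.5) ≈ 2.0149, f(5.25) ≈ 2.1102.
Sum = Δu · [f(0) + f(0.75) + f(1.5) + ...].
Sum ≈ 10.0568.

10.0568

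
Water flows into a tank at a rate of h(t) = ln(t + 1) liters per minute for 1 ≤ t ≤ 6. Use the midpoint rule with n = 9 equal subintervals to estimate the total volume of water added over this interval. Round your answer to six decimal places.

7.239642

Δt = (6 − 1)/9 = 5/9.
Midpoints: 23/18, 11/6, 43/18, 53/18, 3.5, 73/18, 83/18, 31/6, 103/18.
h(23/18) ≈ 0.823200, h(11/6) ≈ 1.041454, h(43/18) ≈ 1.220502, h(53/18) ≈ 1.372308, h(3.5) ≈ 1.504077, h(73/18) ≈ 1.620488, h(83/18) ≈ 1.724749, h(31/6) ≈ 1.819158, h(103/18) ≈ 1.905419.
Sum = Δt · [h(23/18) + h(11/6) + h(43/18) + ...].
Sum ≈ 7.239642.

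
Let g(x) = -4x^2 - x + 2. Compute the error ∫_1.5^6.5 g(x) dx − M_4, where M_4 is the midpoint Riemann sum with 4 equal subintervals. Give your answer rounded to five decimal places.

Exact integral: ∫_1.5^6.5 g(x) dx ≈ -371.6666667.
M_4 = -369.0625.
Error ≈ -371.6666667 − (-369.0625) ≈ -2.60417.

-2.60417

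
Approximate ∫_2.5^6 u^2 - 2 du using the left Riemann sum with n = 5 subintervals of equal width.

49.665

Δu = (6 − 2.5)/5 = 0.7.
Left endpoints: 2.5, 3.2, 3.9, 4.6, 5.3.
f(2.5) = 4.25, f(3.2) = 8.24, f(3.9) = 13.21, f(4.6) = 19.16, f(5.3) = 26.09.
Sum = Δu · [f(2.5) + f(3.2) + f(3.9) + f(4.6) + f(5.3)].
Sum = 49.665.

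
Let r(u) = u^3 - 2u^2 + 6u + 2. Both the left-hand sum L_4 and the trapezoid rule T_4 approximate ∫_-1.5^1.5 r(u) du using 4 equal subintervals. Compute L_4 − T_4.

-9.28125

L_4 = -8.34375.
T_4 = 0.9375.
L_4 − T_4 = -9.28125.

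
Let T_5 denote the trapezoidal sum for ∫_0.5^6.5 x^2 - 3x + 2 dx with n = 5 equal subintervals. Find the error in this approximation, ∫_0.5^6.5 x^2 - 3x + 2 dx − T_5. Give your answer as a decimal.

-1.44

Exact integral: ∫_0.5^6.5 f(x) dx = 40.5.
T_5 = 41.94.
Error = 40.5 − 41.94 = -1.44.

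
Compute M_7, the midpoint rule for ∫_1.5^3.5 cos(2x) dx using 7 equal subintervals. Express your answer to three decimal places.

0.261

Δx = (3.5 − 1.5)/7 = 2/7.
Midpoints: 23/14, 27/14, 31/14, 2.5, 39/14, 43/14, 47/14.
f(23/14) ≈ -0.990, f(27/14) ≈ -0.755, f(31/14) ≈ -0.280, f(2.5) ≈ 0.284, f(39/14) ≈ 0.757, f(43/14) ≈ 0.990, f(47/14) ≈ 0.909.
Sum = Δx · [f(23/14) + f(27/14) + f(31/14) + ...].
Sum ≈ 0.261.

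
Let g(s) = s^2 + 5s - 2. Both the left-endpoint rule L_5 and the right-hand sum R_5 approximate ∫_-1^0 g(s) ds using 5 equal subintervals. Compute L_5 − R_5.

L_5 = -4.56.
R_5 = -3.76.
L_5 − R_5 = -0.8.

-0.8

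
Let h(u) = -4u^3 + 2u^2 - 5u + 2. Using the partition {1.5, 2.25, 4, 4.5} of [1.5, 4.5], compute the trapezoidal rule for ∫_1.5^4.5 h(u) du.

-419.671875

Subinterval widths: 0.75, 1.75, 0.5.
h(1.5) = -14.5, h(2.25) = -44.6875, h(4) = -242, h(4.5) = -344.5.
On each subinterval the trapezoid contributes (Δu_i/2)·[h(u_{i-1}) + h(u_i)].
Sum = -419.671875.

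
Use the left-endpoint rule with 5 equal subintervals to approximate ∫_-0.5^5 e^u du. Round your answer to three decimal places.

81.125

Δu = (5 − (-0.5))/5 = 1.1.
Left endpoints: -0.5, 0.6, 1.7, 2.8, 3.9.
f(-0.5) ≈ 0.607, f(0.6) ≈ 1.822, f(1.7) ≈ 5.474, f(2.8) ≈ 16.445, f(3.9) ≈ 49.402.
Sum = Δu · [f(-0.5) + f(0.6) + f(1.7) + f(2.8) + f(3.9)].
Sum ≈ 81.125.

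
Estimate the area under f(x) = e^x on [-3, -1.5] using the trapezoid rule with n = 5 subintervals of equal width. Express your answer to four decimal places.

Δx = (-1.5 − (-3))/5 = 0.3.
f(-3) ≈ 0.0498, f(-2.7) ≈ 0.0672, f(-2.4) ≈ 0.0907, f(-2.1) ≈ 0.1225, f(-1.8) ≈ 0.1653, f(-1.5) ≈ 0.2231.
T_5 = (Δx/2)·[f(x_0) + 2f(x_1) + ... + 2f(x_{4}) + f(x_5)].
Sum ≈ 0.1746.

0.1746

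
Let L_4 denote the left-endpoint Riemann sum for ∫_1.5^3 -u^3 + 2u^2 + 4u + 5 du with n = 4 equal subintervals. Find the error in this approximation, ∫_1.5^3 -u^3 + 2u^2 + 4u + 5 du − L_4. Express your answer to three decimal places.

-0.606

Exact integral: ∫_1.5^3 f(u) du = 17.765625.
L_4 ≈ 18.37207.
Error ≈ 17.765625 − 18.37207 ≈ -0.606.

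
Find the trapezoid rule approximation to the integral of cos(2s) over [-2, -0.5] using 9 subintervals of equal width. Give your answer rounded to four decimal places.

-0.7917

Δs = (-0.5 − (-2))/9 = 1/6.
f(-2) ≈ -0.6536, f(-11/6) ≈ -0.8653, f(-5/3) ≈ -0.9817, f(-1.5) ≈ -0.9900, f(-4/3) ≈ -0.8893, f(-7/6) ≈ -0.6908, f(-1) ≈ -0.4161, f(-5/6) ≈ -0.0957, f(-2/3) ≈ 0.2352, f(-0.5) ≈ 0.5403.
T_9 = (Δs/2)·[f(s_0) + 2f(s_1) + ... + 2f(s_{8}) + f(s_9)].
Sum ≈ -0.7917.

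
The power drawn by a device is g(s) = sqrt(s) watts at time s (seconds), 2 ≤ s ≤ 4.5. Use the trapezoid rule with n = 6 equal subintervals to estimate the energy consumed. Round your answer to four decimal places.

Δs = (4.5 − 2)/6 = 5/12.
g(2) ≈ 1.4142, g(29/12) ≈ 1.5546, g(17/6) ≈ 1.6833, g(3.25) ≈ 1.8028, g(11/3) ≈ 1.9149, g(49/12) ≈ 2.0207, g(4.5) ≈ 2.1213.
T_6 = (Δs/2)·[g(s_0) + 2g(s_1) + ... + 2g(s_{5}) + g(s_6)].
Sum ≈ 4.4766.

4.4766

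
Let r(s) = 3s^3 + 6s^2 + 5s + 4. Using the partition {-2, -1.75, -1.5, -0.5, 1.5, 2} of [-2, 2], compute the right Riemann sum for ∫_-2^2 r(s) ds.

103.23046875

Subinterval widths: 0.25, 0.25, 1, 2, 0.5.
Right endpoints: -1.75, -1.5, -0.5, 1.5, 2.
r(-1.75) = -2.453125, r(-1.5) = -0.125, r(-0.5) = 2.625, r(1.5) = 35.125, r(2) = 62.
Sum = Σ Δs_i · r(s_i).
Sum = 103.23046875.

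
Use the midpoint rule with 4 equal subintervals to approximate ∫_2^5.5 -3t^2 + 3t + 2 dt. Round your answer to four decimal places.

Δt = (5.5 − 2)/4 = 0.875.
Midpoints: 2.4375, 3.3125, 4.1875, 5.0625.
f(2.4375) = -8.51171875, f(3.3125) = -20.98046875, f(4.1875) = -38.04296875, f(5.0625) = -59.69921875.
Sum = Δt · [f(2.4375) + f(3.3125) + f(4.1875) + f(5.0625)].
Sum ≈ -111.3301.

-111.3301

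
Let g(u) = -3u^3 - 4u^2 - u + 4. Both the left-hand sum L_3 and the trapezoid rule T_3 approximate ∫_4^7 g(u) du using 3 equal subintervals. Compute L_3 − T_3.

L_3 = -1526.
T_3 = -2012.
L_3 − T_3 = 486.

486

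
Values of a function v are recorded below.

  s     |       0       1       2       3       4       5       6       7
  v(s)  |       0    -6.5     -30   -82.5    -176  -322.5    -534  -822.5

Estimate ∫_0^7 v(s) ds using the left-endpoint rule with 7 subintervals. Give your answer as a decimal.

-1151.5

Δs = 1.
Sum = 1·[0 + (-6.5) + (-30) + (-82.5) + (-176) + (-322.5) + (-534)] = -1151.5.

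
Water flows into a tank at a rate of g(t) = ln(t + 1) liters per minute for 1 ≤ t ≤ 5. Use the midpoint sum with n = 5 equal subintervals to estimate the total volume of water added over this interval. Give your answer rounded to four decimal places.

Δt = (5 − 1)/5 = 0.8.
Midpoints: 1.4, 2.2, 3, 3.8, 4.6.
g(1.4) ≈ 0.8755, g(2.2) ≈ 1.1632, g(3) ≈ 1.3863, g(3.8) ≈ 1.5686, g(4.6) ≈ 1.7228.
Sum = Δt · [g(1.4) + g(2.2) + g(3) + g(3.8) + g(4.6)].
Sum ≈ 5.3730.

5.3730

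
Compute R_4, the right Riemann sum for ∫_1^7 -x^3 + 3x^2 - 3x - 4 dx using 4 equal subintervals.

Δx = (7 − 1)/4 = 1.5.
Right endpoints: 2.5, 4, 5.5, 7.
f(2.5) = -8.375, f(4) = -32, f(5.5) = -96.125, f(7) = -221.
Sum = Δx · [f(2.5) + f(4) + f(5.5) + f(7)].
Sum = -536.25.

-536.25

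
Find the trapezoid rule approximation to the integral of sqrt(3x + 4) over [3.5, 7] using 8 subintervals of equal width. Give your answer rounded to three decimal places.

Δx = (7 − 3.5)/8 = 0.4375.
f(3.5) ≈ 3.808, f(3.9375) ≈ 3.976, f(4.375) ≈ 4.138, f(4.8125) ≈ 4.294, f(5.25) ≈ 4.444, f(5.6875) ≈ 4.589, f(6.125) ≈ 4.730, f(6.5625) ≈ 4.867, f(7) ≈ 5.000.
T_8 = (Δx/2)·[f(x_0) + 2f(x_1) + ... + 2f(x_{7}) + f(x_8)].
Sum ≈ 15.506.

15.506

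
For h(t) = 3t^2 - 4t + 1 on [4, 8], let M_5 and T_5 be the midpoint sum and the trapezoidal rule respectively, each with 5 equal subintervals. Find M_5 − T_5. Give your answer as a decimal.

-1.92

M_5 = 355.36.
T_5 = 357.28.
M_5 − T_5 = -1.92.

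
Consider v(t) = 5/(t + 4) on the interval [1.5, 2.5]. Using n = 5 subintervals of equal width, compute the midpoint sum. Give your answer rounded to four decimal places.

0.8352

Δt = (2.5 − 1.5)/5 = 0.2.
Midpoints: 1.6, 1.8, 2, 2.2, 2.4.
v(1.6) = 25/28, v(1.8) = 25/29, v(2) = 5/6, v(2.2) = 25/31, v(2.4) = 0.78125.
Sum = Δt · [v(1.6) + v(1.8) + v(2) + v(2.2) + v(2.4)].
Sum ≈ 0.8352.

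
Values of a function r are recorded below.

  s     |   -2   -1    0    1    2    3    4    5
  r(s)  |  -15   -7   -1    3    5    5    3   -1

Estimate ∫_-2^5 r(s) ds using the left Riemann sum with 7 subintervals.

-7

Δs = 1.
Sum = 1·[(-15) + (-7) + (-1) + 3 + 5 + 5 + 3] = -7.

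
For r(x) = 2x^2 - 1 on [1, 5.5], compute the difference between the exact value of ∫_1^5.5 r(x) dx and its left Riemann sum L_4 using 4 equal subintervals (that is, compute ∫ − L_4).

Exact integral: ∫_1^5.5 r(x) dx = 105.75.
L_4 = 74.7421875.
Error = 105.75 − 74.7421875 = 31.0078125.

31.0078125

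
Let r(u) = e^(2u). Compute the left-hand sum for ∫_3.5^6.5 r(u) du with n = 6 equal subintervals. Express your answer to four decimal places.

128418.0370

Δu = (6.5 − 3.5)/6 = 0.5.
Left endpoints: 3.5, 4, 4.5, 5, 5.5, 6.
r(3.5) ≈ 1096.6332, r(4) ≈ 2980.9580, r(4.5) ≈ 8103.0839, r(5) ≈ 22026.4658, r(5.5) ≈ 59874.1417, r(6) ≈ 162754.7914.
Sum = Δu · [r(3.5) + r(4) + r(4.5) + ...].
Sum ≈ 128418.0370.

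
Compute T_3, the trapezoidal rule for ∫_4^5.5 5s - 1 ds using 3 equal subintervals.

Δs = (5.5 − 4)/3 = 0.5.
f(4) = 19, f(4.5) = 21.5, f(5) = 24, f(5.5) = 26.5.
T_3 = (Δs/2)·[f(s_0) + 2f(s_1) + 2f(s_2) + f(s_3)].
Sum = 34.125.

34.125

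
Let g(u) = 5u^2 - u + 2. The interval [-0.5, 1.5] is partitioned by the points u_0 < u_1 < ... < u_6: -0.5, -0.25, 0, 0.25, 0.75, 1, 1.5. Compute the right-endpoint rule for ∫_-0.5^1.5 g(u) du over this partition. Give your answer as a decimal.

11.0625

Subinterval widths: 0.25, 0.25, 0.25, 0.5, 0.25, 0.5.
Right endpoints: -0.25, 0, 0.25, 0.75, 1, 1.5.
g(-0.25) = 2.5625, g(0) = 2, g(0.25) = 2.0625, g(0.75) = 4.0625, g(1) = 6, g(1.5) = 11.75.
Sum = Σ Δu_i · g(u_i).
Sum = 11.0625.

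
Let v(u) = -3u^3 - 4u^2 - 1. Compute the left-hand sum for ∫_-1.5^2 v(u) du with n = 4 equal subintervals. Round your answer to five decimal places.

-11.66895

Δu = (2 − (-1.5))/4 = 0.875.
Left endpoints: -1.5, -0.625, 0.25, 1.125.
v(-1.5) = 0.125, v(-0.625) = -937/512, v(0.25) = -1.296875, v(1.125) = -5291/512.
Sum = Δu · [v(-1.5) + v(-0.625) + v(0.25) + v(1.125)].
Sum ≈ -11.66895.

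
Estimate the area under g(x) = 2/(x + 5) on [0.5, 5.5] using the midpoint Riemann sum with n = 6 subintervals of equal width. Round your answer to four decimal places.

1.2919

Δx = (5.5 − 0.5)/6 = 5/6.
Midpoints: 11/12, 1.75, 31/12, 41/12, 4.25, 61/12.
g(11/12) = 24/71, g(1.75) = 8/27, g(31/12) = 24/91, g(41/12) = 24/101, g(4.25) = 8/37, g(61/12) = 24/121.
Sum = Δx · [g(11/12) + g(1.75) + g(31/12) + ...].
Sum ≈ 1.2919.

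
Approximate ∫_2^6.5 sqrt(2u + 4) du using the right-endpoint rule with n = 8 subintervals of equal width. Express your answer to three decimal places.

16.183

Δu = (6.5 − 2)/8 = 0.5625.
Right endpoints: 2.5625, 3.125, 3.6875, 4.25, 4.8125, 5.375, 5.9375, 6.5.
f(2.5625) ≈ 3.021, f(3.125) ≈ 3.202, f(3.6875) ≈ 3.373, f(4.25) ≈ 3.536, f(4.8125) ≈ 3.691, f(5.375) ≈ 3.841, f(5.9375) ≈ 3.984, f(6.5) ≈ 4.123.
Sum = Δu · [f(2.5625) + f(3.125) + f(3.6875) + ...].
Sum ≈ 16.183.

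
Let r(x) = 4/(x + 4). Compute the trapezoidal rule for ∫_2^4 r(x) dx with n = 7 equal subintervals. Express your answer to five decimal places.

Δx = (4 − 2)/7 = 2/7.
r(2) = 2/3, r(16/7) = 7/11, r(18/7) = 14/23, r(20/7) = 7/12, r(22/7) = 0.56, r(24/7) = 7/13, r(26/7) = 14/27, r(4) = 0.5.
T_7 = (Δx/2)·[r(x_0) + 2r(x_1) + ... + 2r(x_{6}) + r(x_7)].
Sum ≈ 1.15106.

1.15106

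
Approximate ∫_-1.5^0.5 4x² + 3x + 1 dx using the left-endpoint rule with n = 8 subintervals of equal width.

Δx = (0.5 − (-1.5))/8 = 0.25.
Left endpoints: -1.5, -1.25, -1, -0.75, -0.5, -0.25, 0, 0.25.
f(-1.5) = 5.5, f(-1.25) = 3.5, f(-1) = 2, f(-0.75) = 1, f(-0.5) = 0.5, f(-0.25) = 0.5, f(0) = 1, f(0.25) = 2.
Sum = Δx · [f(-1.5) + f(-1.25) + f(-1) + ...].
Sum = 4.

4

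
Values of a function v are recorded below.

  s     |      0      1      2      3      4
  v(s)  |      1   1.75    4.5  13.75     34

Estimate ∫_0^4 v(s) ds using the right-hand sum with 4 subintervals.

Δs = 1.
Sum = 1·[1.75 + 4.5 + 13.75 + 34] = 54.

54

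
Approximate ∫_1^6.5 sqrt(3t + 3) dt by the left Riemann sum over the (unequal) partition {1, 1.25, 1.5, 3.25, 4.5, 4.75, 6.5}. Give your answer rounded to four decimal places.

18.8017

Subinterval widths: 0.25, 0.25, 1.75, 1.25, 0.25, 1.75.
Left endpoints: 1, 1.25, 1.5, 3.25, 4.5, 4.75.
f(1) ≈ 2.4495, f(1.25) ≈ 2.5981, f(1.5) ≈ 2.7386, f(3.25) ≈ 3.5707, f(4.5) ≈ 4.0620, f(4.75) ≈ 4.1533.
Sum = Σ Δt_i · f(t_i).
Sum ≈ 18.8017.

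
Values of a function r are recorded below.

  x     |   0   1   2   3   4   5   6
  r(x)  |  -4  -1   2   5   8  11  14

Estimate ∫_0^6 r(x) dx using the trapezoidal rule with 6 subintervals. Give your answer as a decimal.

Δx = 1.
T_6 = (1/2)·[(-4) + 2·(-1) + 2·2 + 2·5 + 2·8 + 2·11 + 14] = 30.

30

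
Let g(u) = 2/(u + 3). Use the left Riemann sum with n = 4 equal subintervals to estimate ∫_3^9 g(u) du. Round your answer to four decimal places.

1.5190

Δu = (9 − 3)/4 = 1.5.
Left endpoints: 3, 4.5, 6, 7.5.
g(3) = 1/3, g(4.5) = 4/15, g(6) = 2/9, g(7.5) = 4/21.
Sum = Δu · [g(3) + g(4.5) + g(6) + g(7.5)].
Sum ≈ 1.5190.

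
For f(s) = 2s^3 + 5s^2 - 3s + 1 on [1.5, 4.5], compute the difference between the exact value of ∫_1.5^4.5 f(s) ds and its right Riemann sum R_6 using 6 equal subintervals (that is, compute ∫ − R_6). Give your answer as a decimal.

Exact integral: ∫_1.5^4.5 f(s) ds = 324.75.
R_6 = 391.75.
Error = 324.75 − 391.75 = -67.

-67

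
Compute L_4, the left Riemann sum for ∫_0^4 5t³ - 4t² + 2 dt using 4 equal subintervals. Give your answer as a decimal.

132

Δt = (4 − 0)/4 = 1.
Left endpoints: 0, 1, 2, 3.
f(0) = 2, f(1) = 3, f(2) = 26, f(3) = 101.
Sum = Δt · [f(0) + f(1) + f(2) + f(3)].
Sum = 132.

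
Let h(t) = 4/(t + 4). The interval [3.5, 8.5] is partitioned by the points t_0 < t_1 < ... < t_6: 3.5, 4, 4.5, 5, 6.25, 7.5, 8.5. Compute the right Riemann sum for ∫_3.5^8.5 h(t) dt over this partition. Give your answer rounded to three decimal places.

Subinterval widths: 0.5, 0.5, 0.5, 1.25, 1.25, 1.
Right endpoints: 4, 4.5, 5, 6.25, 7.5, 8.5.
h(4) = 0.5, h(4.5) = 8/17, h(5) = 4/9, h(6.25) = 16/41, h(7.5) = 8/23, h(8.5) = 0.32.
Sum = Σ Δt_i · h(t_i).
Sum ≈ 1.950.

1.950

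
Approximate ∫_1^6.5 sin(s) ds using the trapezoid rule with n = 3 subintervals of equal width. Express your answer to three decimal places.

Δs = (6.5 − 1)/3 = 11/6.
f(1) ≈ 0.841, f(17/6) ≈ 0.303, f(14/3) ≈ -0.999, f(6.5) ≈ 0.215.
T_3 = (Δs/2)·[f(s_0) + 2f(s_1) + 2f(s_2) + f(s_3)].
Sum ≈ -0.307.

-0.307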